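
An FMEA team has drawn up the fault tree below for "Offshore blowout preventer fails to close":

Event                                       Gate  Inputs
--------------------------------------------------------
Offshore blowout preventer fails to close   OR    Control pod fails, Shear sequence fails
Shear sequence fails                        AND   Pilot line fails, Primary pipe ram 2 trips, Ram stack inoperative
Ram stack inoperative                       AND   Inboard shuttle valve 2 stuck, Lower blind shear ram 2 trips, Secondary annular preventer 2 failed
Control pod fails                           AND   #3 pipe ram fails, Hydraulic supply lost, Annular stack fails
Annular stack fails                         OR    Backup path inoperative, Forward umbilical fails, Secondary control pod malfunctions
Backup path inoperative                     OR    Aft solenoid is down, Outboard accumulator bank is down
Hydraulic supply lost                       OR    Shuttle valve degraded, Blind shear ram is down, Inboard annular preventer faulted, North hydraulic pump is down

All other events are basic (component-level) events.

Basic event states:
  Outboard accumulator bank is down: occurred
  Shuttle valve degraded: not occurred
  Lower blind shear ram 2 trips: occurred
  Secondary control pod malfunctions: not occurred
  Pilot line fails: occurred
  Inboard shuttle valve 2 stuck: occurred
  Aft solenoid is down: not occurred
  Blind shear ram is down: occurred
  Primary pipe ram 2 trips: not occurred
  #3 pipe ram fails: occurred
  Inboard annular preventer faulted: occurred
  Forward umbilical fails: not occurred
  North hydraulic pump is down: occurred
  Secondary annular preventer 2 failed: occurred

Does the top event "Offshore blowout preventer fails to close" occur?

Hydraulic supply lost [OR]: Shuttle valve degraded=not, Blind shear ram is down=occurs, Inboard annular preventer faulted=occurs, North hydraulic pump is down=occurs → at least one input occurs → occurs.
Backup path inoperative [OR]: Aft solenoid is down=not, Outboard accumulator bank is down=occurs → at least one input occurs → occurs.
Annular stack fails [OR]: Backup path inoperative=occurs, Forward umbilical fails=not, Secondary control pod malfunctions=not → at least one input occurs → occurs.
Control pod fails [AND]: #3 pipe ram fails=occurs, Hydraulic supply lost=occurs, Annular stack fails=occurs → all inputs occur → occurs.
Ram stack inoperative [AND]: Inboard shuttle valve 2 stuck=occurs, Lower blind shear ram 2 trips=occurs, Secondary annular preventer 2 failed=occurs → all inputs occur → occurs.
Shear sequence fails [AND]: Pilot line fails=occurs, Primary pipe ram 2 trips=not, Ram stack inoperative=occurs → not all inputs occur → does not occur.
Offshore blowout preventer fails to close [OR]: Control pod fails=occurs, Shear sequence fails=not → at least one input occurs → occurs.

Yes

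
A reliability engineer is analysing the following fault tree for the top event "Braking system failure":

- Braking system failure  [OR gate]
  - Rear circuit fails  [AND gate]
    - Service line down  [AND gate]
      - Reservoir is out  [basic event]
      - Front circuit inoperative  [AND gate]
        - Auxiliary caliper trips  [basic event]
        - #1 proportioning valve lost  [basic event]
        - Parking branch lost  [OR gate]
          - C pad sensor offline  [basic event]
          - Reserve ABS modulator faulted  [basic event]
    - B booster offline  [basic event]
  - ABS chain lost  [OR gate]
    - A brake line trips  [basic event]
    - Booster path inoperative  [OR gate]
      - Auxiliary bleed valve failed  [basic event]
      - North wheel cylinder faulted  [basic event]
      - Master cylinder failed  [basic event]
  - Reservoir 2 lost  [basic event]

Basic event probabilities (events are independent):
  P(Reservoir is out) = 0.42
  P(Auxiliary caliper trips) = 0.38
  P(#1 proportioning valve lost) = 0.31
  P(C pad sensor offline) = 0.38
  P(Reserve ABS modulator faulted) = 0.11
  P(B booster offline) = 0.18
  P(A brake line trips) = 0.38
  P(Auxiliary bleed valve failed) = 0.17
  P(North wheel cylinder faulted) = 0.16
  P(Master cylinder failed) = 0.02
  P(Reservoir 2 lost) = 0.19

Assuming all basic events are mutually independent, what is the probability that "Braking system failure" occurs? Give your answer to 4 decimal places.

0.6582

P(Parking branch lost) [OR] = 1 − (1−0.38) × (1−0.11) = 0.448200
P(Front circuit inoperative) [AND] = 0.38 × 0.31 × 0.448200 = 0.052798
P(Service line down) [AND] = 0.42 × 0.052798 = 0.022175
P(Rear circuit fails) [AND] = 0.022175 × 0.18 = 0.003992
P(Booster path inoperative) [OR] = 1 − (1−0.17) × (1−0.16) × (1−0.02) = 0.316744
P(ABS chain lost) [OR] = 1 − (1−0.38) × (1−0.316744) = 0.576381
P(Braking system failure) [OR] = 1 − (1−0.003992) × (1−0.576381) × (1−0.19) = 0.658238
Rounded to 4 decimal places: P(Braking system failure) ≈ 0.6582.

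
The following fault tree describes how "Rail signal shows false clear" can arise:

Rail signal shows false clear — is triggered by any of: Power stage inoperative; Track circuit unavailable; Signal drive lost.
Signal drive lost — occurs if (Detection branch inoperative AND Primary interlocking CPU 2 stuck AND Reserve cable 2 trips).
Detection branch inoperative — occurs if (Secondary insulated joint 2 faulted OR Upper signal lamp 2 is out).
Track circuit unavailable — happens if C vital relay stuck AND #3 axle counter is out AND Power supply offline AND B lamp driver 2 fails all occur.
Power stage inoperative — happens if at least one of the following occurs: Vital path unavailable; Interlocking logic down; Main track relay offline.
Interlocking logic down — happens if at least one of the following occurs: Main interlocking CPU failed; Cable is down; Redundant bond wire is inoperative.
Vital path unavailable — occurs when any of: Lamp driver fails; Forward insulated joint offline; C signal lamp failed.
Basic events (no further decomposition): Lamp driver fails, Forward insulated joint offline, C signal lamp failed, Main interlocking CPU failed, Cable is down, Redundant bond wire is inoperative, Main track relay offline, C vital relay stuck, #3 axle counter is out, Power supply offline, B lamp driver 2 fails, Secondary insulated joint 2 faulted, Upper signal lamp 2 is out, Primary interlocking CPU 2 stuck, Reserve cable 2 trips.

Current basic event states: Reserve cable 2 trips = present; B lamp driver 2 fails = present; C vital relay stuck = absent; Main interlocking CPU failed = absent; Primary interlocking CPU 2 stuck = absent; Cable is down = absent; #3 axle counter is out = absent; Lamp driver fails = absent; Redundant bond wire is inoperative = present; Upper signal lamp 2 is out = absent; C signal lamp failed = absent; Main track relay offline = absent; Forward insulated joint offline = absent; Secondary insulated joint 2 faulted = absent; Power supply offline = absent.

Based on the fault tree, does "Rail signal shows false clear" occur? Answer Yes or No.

Yes

Vital path unavailable [OR]: Lamp driver fails=not, Forward insulated joint offline=not, C signal lamp failed=not → no input occurs → does not occur.
Interlocking logic down [OR]: Main interlocking CPU failed=not, Cable is down=not, Redundant bond wire is inoperative=occurs → at least one input occurs → occurs.
Power stage inoperative [OR]: Vital path unavailable=not, Interlocking logic down=occurs, Main track relay offline=not → at least one input occurs → occurs.
Track circuit unavailable [AND]: C vital relay stuck=not, #3 axle counter is out=not, Power supply offline=not, B lamp driver 2 fails=occurs → not all inputs occur → does not occur.
Detection branch inoperative [OR]: Secondary insulated joint 2 faulted=not, Upper signal lamp 2 is out=not → no input occurs → does not occur.
Signal drive lost [AND]: Detection branch inoperative=not, Primary interlocking CPU 2 stuck=not, Reserve cable 2 trips=occurs → not all inputs occur → does not occur.
Rail signal shows false clear [OR]: Power stage inoperative=occurs, Track circuit unavailable=not, Signal drive lost=not → at least one input occurs → occurs.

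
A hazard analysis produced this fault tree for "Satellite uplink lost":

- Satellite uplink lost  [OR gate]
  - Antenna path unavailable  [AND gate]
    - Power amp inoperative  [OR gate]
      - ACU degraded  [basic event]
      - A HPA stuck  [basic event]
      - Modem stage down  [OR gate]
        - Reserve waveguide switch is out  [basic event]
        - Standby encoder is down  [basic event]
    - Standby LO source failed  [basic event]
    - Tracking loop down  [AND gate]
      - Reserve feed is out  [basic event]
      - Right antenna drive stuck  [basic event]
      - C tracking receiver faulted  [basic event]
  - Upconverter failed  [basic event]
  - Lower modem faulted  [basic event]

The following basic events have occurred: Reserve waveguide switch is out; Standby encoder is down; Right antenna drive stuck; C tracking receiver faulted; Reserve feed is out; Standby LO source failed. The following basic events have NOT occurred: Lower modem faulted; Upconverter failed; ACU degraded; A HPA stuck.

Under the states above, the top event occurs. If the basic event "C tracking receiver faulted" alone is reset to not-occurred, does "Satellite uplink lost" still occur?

No

Counterfactual: set "C tracking receiver faulted" to not occurred.
Modem stage down [OR]: Reserve waveguide switch is out=occurs, Standby encoder is down=occurs → at least one input occurs → occurs.
Power amp inoperative [OR]: ACU degraded=not, A HPA stuck=not, Modem stage down=occurs → at least one input occurs → occurs.
Tracking loop down [AND]: Reserve feed is out=occurs, Right antenna drive stuck=occurs, C tracking receiver faulted=not → not all inputs occur → does not occur.
Antenna path unavailable [AND]: Power amp inoperative=occurs, Standby LO source failed=occurs, Tracking loop down=not → not all inputs occur → does not occur.
Satellite uplink lost [OR]: Antenna path unavailable=not, Upconverter failed=not, Lower modem faulted=not → no input occurs → does not occur.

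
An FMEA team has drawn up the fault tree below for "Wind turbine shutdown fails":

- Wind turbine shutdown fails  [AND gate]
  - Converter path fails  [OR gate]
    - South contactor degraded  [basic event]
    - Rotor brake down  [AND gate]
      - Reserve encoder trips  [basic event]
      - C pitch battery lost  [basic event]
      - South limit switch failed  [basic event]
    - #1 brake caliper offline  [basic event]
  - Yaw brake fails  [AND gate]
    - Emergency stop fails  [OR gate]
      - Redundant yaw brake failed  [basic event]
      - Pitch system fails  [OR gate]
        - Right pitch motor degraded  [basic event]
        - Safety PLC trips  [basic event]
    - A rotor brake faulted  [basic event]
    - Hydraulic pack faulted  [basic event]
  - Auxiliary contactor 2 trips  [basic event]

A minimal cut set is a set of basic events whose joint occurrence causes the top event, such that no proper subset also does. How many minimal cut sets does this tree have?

Rotor brake down [AND]: one cut set from each child combined → 1 × 1 × 1 = 1 cut set(s).
Converter path fails [OR]: union of children's cut sets → 3 cut set(s).
Pitch system fails [OR]: union of children's cut sets → 2 cut set(s).
Emergency stop fails [OR]: union of children's cut sets → 3 cut set(s).
Yaw brake fails [AND]: one cut set from each child combined → 3 × 1 × 1 = 3 cut set(s).
Wind turbine shutdown fails [AND]: one cut set from each child combined → 3 × 3 × 1 = 9 cut set(s).
Minimal cut sets: {A rotor brake faulted, Auxiliary contactor 2 trips, Hydraulic pack faulted, Redundant yaw brake failed, South contactor degraded}; {A rotor brake faulted, Auxiliary contactor 2 trips, Hydraulic pack faulted, Right pitch motor degraded, South contactor degraded}; {A rotor brake faulted, Auxiliary contactor 2 trips, Hydraulic pack faulted, Safety PLC trips, South contactor degraded}; {A rotor brake faulted, Auxiliary contactor 2 trips, C pitch battery lost, Hydraulic pack faulted, Redundant yaw brake failed, Reserve encoder trips, South limit switch failed}; {A rotor brake faulted, Auxiliary contactor 2 trips, C pitch battery lost, Hydraulic pack faulted, Reserve encoder trips, Right pitch motor degraded, South limit switch failed}; {A rotor brake faulted, Auxiliary contactor 2 trips, C pitch battery lost, Hydraulic pack faulted, Reserve encoder trips, Safety PLC trips, South limit switch failed}; {#1 brake caliper offline, A rotor brake faulted, Auxiliary contactor 2 trips, Hydraulic pack faulted, Redundant yaw brake failed}; {#1 brake caliper offline, A rotor brake faulted, Auxiliary contactor 2 trips, Hydraulic pack faulted, Right pitch motor degraded}; {#1 brake caliper offline, A rotor brake faulted, Auxiliary contactor 2 trips, Hydraulic pack faulted, Safety PLC trips}.

9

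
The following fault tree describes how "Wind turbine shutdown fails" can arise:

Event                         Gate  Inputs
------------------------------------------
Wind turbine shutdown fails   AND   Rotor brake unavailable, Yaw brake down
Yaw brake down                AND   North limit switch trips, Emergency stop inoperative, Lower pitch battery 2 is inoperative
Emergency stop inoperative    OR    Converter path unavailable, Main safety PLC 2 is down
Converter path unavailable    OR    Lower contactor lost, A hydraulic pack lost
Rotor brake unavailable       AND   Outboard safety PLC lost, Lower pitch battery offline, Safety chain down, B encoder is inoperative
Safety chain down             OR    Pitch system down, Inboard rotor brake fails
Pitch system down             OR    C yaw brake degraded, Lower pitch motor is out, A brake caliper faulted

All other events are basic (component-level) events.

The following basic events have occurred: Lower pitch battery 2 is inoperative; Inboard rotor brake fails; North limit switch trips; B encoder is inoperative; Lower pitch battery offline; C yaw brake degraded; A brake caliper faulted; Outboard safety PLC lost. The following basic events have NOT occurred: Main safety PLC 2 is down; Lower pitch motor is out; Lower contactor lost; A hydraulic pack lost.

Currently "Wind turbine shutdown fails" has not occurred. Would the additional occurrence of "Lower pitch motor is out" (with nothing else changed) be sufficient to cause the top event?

No

Counterfactual: set "Lower pitch motor is out" to occurred.
Pitch system down [OR]: C yaw brake degraded=occurs, Lower pitch motor is out=occurs, A brake caliper faulted=occurs → at least one input occurs → occurs.
Safety chain down [OR]: Pitch system down=occurs, Inboard rotor brake fails=occurs → at least one input occurs → occurs.
Rotor brake unavailable [AND]: Outboard safety PLC lost=occurs, Lower pitch battery offline=occurs, Safety chain down=occurs, B encoder is inoperative=occurs → all inputs occur → occurs.
Converter path unavailable [OR]: Lower contactor lost=not, A hydraulic pack lost=not → no input occurs → does not occur.
Emergency stop inoperative [OR]: Converter path unavailable=not, Main safety PLC 2 is down=not → no input occurs → does not occur.
Yaw brake down [AND]: North limit switch trips=occurs, Emergency stop inoperative=not, Lower pitch battery 2 is inoperative=occurs → not all inputs occur → does not occur.
Wind turbine shutdown fails [AND]: Rotor brake unavailable=occurs, Yaw brake down=not → not all inputs occur → does not occur.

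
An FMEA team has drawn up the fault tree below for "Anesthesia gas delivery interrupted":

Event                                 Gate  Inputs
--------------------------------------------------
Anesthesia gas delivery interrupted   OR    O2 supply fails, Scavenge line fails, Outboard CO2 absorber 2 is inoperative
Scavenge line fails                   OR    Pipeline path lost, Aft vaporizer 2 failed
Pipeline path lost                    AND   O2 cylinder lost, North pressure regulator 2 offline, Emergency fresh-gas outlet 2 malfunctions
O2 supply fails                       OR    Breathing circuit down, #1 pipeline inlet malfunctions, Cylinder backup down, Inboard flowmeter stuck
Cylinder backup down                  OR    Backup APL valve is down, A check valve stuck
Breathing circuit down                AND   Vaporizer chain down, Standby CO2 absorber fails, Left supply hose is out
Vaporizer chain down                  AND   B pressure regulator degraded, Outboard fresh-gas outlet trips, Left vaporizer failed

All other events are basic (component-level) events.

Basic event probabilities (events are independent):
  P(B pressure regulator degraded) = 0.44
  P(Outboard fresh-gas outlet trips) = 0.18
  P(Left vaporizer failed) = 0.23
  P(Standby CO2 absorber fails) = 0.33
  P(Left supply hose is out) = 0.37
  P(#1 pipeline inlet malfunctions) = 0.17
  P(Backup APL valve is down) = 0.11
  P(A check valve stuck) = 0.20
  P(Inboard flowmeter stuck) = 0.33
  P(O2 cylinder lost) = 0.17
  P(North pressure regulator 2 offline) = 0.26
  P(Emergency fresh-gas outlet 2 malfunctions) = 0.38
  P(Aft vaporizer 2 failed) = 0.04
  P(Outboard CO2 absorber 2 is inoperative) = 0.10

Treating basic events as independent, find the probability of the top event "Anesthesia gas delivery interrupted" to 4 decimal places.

0.6644

P(Vaporizer chain down) [AND] = 0.44 × 0.18 × 0.23 = 0.018216
P(Breathing circuit down) [AND] = 0.018216 × 0.33 × 0.37 = 0.002224
P(Cylinder backup down) [OR] = 1 − (1−0.11) × (1−0.20) = 0.288000
P(O2 supply fails) [OR] = 1 − (1−0.002224) × (1−0.17) × (1−0.288000) × (1−0.33) = 0.604937
P(Pipeline path lost) [AND] = 0.17 × 0.26 × 0.38 = 0.016796
P(Scavenge line fails) [OR] = 1 − (1−0.016796) × (1−0.04) = 0.056124
P(Anesthesia gas delivery interrupted) [OR] = 1 − (1−0.604937) × (1−0.056124) × (1−0.10) = 0.664399
Rounded to 4 decimal places: P(Anesthesia gas delivery interrupted) ≈ 0.6644.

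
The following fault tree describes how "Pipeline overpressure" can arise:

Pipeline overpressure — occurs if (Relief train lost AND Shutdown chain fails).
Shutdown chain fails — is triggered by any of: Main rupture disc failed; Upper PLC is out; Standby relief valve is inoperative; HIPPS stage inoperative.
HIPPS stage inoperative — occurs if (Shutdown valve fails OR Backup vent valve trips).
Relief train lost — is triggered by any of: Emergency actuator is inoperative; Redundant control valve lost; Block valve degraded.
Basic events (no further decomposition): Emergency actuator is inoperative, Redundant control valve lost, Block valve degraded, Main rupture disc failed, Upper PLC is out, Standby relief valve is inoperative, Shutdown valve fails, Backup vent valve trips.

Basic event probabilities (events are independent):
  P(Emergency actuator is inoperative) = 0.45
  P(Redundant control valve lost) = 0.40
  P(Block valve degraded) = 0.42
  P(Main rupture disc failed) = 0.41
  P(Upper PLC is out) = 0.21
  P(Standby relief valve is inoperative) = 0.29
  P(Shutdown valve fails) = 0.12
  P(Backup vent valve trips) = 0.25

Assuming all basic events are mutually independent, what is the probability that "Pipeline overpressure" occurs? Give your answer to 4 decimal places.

0.6320

P(Relief train lost) [OR] = 1 − (1−0.45) × (1−0.40) × (1−0.42) = 0.808600
P(HIPPS stage inoperative) [OR] = 1 − (1−0.12) × (1−0.25) = 0.340000
P(Shutdown chain fails) [OR] = 1 − (1−0.41) × (1−0.21) × (1−0.29) × (1−0.340000) = 0.781586
P(Pipeline overpressure) [AND] = 0.808600 × 0.781586 = 0.631990
Rounded to 4 decimal places: P(Pipeline overpressure) ≈ 0.6320.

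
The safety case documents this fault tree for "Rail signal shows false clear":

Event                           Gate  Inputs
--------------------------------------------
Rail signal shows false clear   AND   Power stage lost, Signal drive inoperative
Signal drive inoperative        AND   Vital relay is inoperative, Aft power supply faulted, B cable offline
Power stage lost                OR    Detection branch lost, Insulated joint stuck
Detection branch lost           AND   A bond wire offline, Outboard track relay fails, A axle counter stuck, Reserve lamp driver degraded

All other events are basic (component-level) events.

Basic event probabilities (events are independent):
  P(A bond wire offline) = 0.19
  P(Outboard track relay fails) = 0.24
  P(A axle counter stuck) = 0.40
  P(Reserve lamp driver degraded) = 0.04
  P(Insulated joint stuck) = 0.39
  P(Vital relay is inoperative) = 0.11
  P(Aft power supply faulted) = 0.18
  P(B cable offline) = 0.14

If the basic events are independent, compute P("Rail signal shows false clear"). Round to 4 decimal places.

P(Detection branch lost) [AND] = 0.19 × 0.24 × 0.40 × 0.04 = 0.000730
P(Power stage lost) [OR] = 1 − (1−0.000730) × (1−0.39) = 0.390445
P(Signal drive inoperative) [AND] = 0.11 × 0.18 × 0.14 = 0.002772
P(Rail signal shows false clear) [AND] = 0.390445 × 0.002772 = 0.001082
Rounded to 4 decimal places: P(Rail signal shows false clear) ≈ 0.0011.

0.0011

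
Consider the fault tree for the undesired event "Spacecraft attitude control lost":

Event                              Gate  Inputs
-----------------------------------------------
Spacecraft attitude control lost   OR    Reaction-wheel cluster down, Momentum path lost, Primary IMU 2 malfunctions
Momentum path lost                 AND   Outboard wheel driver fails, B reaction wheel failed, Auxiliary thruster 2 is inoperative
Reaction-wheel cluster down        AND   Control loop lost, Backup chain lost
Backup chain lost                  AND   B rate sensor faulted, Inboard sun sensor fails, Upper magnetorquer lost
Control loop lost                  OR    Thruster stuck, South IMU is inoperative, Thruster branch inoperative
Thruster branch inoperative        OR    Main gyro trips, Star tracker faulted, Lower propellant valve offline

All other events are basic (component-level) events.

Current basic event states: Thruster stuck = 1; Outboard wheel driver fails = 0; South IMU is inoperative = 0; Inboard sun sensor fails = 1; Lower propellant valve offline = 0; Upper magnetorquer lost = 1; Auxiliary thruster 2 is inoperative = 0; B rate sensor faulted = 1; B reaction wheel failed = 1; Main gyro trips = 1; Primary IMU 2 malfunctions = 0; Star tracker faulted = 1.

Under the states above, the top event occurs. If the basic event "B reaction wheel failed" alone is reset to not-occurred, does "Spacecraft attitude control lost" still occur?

Counterfactual: set "B reaction wheel failed" to not occurred.
Thruster branch inoperative [OR]: Main gyro trips=occurs, Star tracker faulted=occurs, Lower propellant valve offline=not → at least one input occurs → occurs.
Control loop lost [OR]: Thruster stuck=occurs, South IMU is inoperative=not, Thruster branch inoperative=occurs → at least one input occurs → occurs.
Backup chain lost [AND]: B rate sensor faulted=occurs, Inboard sun sensor fails=occurs, Upper magnetorquer lost=occurs → all inputs occur → occurs.
Reaction-wheel cluster down [AND]: Control loop lost=occurs, Backup chain lost=occurs → all inputs occur → occurs.
Momentum path lost [AND]: Outboard wheel driver fails=not, B reaction wheel failed=not, Auxiliary thruster 2 is inoperative=not → not all inputs occur → does not occur.
Spacecraft attitude control lost [OR]: Reaction-wheel cluster down=occurs, Momentum path lost=not, Primary IMU 2 malfunctions=not → at least one input occurs → occurs.

Yes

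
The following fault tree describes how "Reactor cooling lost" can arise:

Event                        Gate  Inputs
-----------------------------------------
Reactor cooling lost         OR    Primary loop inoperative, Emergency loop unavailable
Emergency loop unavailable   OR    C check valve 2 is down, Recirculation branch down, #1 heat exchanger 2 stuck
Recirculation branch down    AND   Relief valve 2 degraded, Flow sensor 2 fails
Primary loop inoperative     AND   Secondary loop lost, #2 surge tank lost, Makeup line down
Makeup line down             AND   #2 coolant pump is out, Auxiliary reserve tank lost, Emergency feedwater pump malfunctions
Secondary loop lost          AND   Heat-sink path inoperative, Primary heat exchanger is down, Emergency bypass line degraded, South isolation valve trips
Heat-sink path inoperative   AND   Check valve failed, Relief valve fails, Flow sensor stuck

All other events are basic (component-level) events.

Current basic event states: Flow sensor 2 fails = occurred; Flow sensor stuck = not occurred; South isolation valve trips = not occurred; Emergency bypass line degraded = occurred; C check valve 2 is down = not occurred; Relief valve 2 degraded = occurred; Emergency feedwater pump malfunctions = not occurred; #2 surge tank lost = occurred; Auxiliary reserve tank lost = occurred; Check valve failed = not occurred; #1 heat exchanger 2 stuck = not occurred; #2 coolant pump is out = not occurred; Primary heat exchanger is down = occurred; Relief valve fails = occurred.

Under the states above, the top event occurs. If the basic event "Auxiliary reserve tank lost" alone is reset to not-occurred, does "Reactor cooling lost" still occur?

Yes

Counterfactual: set "Auxiliary reserve tank lost" to not occurred.
Heat-sink path inoperative [AND]: Check valve failed=not, Relief valve fails=occurs, Flow sensor stuck=not → not all inputs occur → does not occur.
Secondary loop lost [AND]: Heat-sink path inoperative=not, Primary heat exchanger is down=occurs, Emergency bypass line degraded=occurs, South isolation valve trips=not → not all inputs occur → does not occur.
Makeup line down [AND]: #2 coolant pump is out=not, Auxiliary reserve tank lost=not, Emergency feedwater pump malfunctions=not → not all inputs occur → does not occur.
Primary loop inoperative [AND]: Secondary loop lost=not, #2 surge tank lost=occurs, Makeup line down=not → not all inputs occur → does not occur.
Recirculation branch down [AND]: Relief valve 2 degraded=occurs, Flow sensor 2 fails=occurs → all inputs occur → occurs.
Emergency loop unavailable [OR]: C check valve 2 is down=not, Recirculation branch down=occurs, #1 heat exchanger 2 stuck=not → at least one input occurs → occurs.
Reactor cooling lost [OR]: Primary loop inoperative=not, Emergency loop unavailable=occurs → at least one input occurs → occurs.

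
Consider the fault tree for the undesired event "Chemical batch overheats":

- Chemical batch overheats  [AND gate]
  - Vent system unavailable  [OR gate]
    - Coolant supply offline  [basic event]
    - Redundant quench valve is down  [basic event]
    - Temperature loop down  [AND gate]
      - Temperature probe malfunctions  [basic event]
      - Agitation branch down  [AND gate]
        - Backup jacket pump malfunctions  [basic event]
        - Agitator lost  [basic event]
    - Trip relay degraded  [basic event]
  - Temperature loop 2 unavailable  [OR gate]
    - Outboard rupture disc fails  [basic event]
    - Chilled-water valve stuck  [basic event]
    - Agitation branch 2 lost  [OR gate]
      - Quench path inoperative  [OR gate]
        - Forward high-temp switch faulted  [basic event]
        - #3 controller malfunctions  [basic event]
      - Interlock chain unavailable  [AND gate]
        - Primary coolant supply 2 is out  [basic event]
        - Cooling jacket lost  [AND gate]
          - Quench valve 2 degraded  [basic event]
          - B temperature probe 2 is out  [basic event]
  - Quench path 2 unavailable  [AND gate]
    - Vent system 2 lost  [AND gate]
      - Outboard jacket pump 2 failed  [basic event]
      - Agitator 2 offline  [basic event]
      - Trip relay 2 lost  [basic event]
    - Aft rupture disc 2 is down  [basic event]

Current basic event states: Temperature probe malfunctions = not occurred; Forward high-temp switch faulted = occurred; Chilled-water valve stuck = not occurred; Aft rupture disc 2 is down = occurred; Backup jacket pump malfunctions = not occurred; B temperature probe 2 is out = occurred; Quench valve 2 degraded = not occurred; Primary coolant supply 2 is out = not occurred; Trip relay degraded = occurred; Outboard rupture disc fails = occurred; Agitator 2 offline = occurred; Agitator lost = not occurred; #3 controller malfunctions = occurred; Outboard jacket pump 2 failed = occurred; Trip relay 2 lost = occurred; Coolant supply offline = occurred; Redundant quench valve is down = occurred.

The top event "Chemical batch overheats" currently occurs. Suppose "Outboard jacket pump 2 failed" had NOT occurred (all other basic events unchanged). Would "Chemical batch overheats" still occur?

Counterfactual: set "Outboard jacket pump 2 failed" to not occurred.
Agitation branch down [AND]: Backup jacket pump malfunctions=not, Agitator lost=not → not all inputs occur → does not occur.
Temperature loop down [AND]: Temperature probe malfunctions=not, Agitation branch down=not → not all inputs occur → does not occur.
Vent system unavailable [OR]: Coolant supply offline=occurs, Redundant quench valve is down=occurs, Temperature loop down=not, Trip relay degraded=occurs → at least one input occurs → occurs.
Quench path inoperative [OR]: Forward high-temp switch faulted=occurs, #3 controller malfunctions=occurs → at least one input occurs → occurs.
Cooling jacket lost [AND]: Quench valve 2 degraded=not, B temperature probe 2 is out=occurs → not all inputs occur → does not occur.
Interlock chain unavailable [AND]: Primary coolant supply 2 is out=not, Cooling jacket lost=not → not all inputs occur → does not occur.
Agitation branch 2 lost [OR]: Quench path inoperative=occurs, Interlock chain unavailable=not → at least one input occurs → occurs.
Temperature loop 2 unavailable [OR]: Outboard rupture disc fails=occurs, Chilled-water valve stuck=not, Agitation branch 2 lost=occurs → at least one input occurs → occurs.
Vent system 2 lost [AND]: Outboard jacket pump 2 failed=not, Agitator 2 offline=occurs, Trip relay 2 lost=occurs → not all inputs occur → does not occur.
Quench path 2 unavailable [AND]: Vent system 2 lost=not, Aft rupture disc 2 is down=occurs → not all inputs occur → does not occur.
Chemical batch overheats [AND]: Vent system unavailable=occurs, Temperature loop 2 unavailable=occurs, Quench path 2 unavailable=not → not all inputs occur → does not occur.

No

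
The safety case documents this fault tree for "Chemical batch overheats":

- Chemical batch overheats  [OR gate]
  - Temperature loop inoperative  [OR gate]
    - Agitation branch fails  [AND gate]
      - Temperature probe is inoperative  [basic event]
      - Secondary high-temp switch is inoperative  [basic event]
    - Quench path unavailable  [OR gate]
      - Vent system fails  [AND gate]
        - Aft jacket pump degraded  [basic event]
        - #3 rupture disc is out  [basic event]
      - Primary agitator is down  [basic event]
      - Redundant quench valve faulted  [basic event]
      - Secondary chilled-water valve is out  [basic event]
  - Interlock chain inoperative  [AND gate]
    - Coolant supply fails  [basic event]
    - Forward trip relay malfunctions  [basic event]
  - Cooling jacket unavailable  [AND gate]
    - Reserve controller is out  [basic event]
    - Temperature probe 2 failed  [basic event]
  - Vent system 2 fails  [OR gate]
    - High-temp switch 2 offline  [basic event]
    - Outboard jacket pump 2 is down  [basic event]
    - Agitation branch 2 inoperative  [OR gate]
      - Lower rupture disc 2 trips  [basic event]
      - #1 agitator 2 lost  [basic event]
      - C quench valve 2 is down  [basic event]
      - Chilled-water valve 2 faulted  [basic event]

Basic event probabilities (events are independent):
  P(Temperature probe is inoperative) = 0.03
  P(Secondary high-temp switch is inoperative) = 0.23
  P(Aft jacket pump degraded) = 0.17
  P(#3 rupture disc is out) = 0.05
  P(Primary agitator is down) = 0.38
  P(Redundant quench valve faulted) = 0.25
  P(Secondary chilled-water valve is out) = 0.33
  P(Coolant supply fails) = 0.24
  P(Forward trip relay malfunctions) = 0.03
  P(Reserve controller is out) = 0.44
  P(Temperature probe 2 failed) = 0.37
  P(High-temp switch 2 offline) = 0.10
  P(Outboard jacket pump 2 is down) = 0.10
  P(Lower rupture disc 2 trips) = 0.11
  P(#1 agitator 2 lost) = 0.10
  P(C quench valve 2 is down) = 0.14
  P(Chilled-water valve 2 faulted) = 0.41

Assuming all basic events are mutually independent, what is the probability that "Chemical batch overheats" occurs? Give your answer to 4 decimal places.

0.9161

P(Agitation branch fails) [AND] = 0.03 × 0.23 = 0.006900
P(Vent system fails) [AND] = 0.17 × 0.05 = 0.008500
P(Quench path unavailable) [OR] = 1 − (1−0.008500) × (1−0.38) × (1−0.25) × (1−0.33) = 0.691098
P(Temperature loop inoperative) [OR] = 1 − (1−0.006900) × (1−0.691098) = 0.693229
P(Interlock chain inoperative) [AND] = 0.24 × 0.03 = 0.007200
P(Cooling jacket unavailable) [AND] = 0.44 × 0.37 = 0.162800
P(Agitation branch 2 inoperative) [OR] = 1 − (1−0.11) × (1−0.10) × (1−0.14) × (1−0.41) = 0.593573
P(Vent system 2 fails) [OR] = 1 − (1−0.10) × (1−0.10) × (1−0.593573) = 0.670794
P(Chemical batch overheats) [OR] = 1 − (1−0.693229) × (1−0.007200) × (1−0.162800) × (1−0.670794) = 0.916059
Rounded to 4 decimal places: P(Chemical batch overheats) ≈ 0.9161.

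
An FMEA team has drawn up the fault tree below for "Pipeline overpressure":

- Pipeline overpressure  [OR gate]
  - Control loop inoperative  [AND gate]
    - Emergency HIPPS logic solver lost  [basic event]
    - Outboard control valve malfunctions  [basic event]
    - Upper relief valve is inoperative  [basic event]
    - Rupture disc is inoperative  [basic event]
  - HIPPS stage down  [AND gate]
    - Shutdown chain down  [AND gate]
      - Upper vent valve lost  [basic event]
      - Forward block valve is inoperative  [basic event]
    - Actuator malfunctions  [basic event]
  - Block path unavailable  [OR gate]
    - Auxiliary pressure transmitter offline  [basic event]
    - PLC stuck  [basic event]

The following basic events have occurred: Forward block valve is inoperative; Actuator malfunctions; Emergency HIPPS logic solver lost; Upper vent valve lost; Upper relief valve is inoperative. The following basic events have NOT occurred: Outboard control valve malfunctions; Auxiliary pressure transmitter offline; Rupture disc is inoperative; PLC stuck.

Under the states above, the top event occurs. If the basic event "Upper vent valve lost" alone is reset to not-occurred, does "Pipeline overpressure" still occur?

No

Counterfactual: set "Upper vent valve lost" to not occurred.
Control loop inoperative [AND]: Emergency HIPPS logic solver lost=occurs, Outboard control valve malfunctions=not, Upper relief valve is inoperative=occurs, Rupture disc is inoperative=not → not all inputs occur → does not occur.
Shutdown chain down [AND]: Upper vent valve lost=not, Forward block valve is inoperative=occurs → not all inputs occur → does not occur.
HIPPS stage down [AND]: Shutdown chain down=not, Actuator malfunctions=occurs → not all inputs occur → does not occur.
Block path unavailable [OR]: Auxiliary pressure transmitter offline=not, PLC stuck=not → no input occurs → does not occur.
Pipeline overpressure [OR]: Control loop inoperative=not, HIPPS stage down=not, Block path unavailable=not → no input occurs → does not occur.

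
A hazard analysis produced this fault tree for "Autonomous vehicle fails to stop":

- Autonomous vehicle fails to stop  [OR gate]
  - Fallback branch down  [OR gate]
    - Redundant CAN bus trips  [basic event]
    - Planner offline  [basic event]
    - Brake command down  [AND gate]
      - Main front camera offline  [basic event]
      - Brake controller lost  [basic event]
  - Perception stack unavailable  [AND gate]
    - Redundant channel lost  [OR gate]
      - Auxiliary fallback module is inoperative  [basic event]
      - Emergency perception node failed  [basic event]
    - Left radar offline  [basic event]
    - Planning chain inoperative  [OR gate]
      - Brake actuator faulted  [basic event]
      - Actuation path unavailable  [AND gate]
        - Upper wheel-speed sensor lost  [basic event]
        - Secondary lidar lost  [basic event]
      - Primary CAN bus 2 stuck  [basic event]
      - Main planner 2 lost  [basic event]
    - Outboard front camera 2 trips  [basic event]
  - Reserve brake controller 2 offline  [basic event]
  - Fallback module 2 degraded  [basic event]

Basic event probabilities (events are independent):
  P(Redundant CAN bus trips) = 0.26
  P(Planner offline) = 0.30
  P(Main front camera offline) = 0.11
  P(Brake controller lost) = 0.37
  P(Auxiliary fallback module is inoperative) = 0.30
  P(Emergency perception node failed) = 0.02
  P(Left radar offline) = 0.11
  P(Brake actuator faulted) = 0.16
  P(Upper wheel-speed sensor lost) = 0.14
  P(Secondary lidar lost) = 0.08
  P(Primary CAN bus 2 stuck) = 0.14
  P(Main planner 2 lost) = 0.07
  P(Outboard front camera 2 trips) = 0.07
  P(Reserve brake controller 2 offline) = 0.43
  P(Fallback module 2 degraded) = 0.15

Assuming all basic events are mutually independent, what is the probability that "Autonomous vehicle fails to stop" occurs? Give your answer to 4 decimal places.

P(Brake command down) [AND] = 0.11 × 0.37 = 0.040700
P(Fallback branch down) [OR] = 1 − (1−0.26) × (1−0.30) × (1−0.040700) = 0.503083
P(Redundant channel lost) [OR] = 1 − (1−0.30) × (1−0.02) = 0.314000
P(Actuation path unavailable) [AND] = 0.14 × 0.08 = 0.011200
P(Planning chain inoperative) [OR] = 1 − (1−0.16) × (1−0.011200) × (1−0.14) × (1−0.07) = 0.335693
P(Perception stack unavailable) [AND] = 0.314000 × 0.11 × 0.335693 × 0.07 = 0.000812
P(Autonomous vehicle fails to stop) [OR] = 1 − (1−0.503083) × (1−0.000812) × (1−0.43) × (1−0.15) = 0.759439
Rounded to 4 decimal places: P(Autonomous vehicle fails to stop) ≈ 0.7594.

0.7594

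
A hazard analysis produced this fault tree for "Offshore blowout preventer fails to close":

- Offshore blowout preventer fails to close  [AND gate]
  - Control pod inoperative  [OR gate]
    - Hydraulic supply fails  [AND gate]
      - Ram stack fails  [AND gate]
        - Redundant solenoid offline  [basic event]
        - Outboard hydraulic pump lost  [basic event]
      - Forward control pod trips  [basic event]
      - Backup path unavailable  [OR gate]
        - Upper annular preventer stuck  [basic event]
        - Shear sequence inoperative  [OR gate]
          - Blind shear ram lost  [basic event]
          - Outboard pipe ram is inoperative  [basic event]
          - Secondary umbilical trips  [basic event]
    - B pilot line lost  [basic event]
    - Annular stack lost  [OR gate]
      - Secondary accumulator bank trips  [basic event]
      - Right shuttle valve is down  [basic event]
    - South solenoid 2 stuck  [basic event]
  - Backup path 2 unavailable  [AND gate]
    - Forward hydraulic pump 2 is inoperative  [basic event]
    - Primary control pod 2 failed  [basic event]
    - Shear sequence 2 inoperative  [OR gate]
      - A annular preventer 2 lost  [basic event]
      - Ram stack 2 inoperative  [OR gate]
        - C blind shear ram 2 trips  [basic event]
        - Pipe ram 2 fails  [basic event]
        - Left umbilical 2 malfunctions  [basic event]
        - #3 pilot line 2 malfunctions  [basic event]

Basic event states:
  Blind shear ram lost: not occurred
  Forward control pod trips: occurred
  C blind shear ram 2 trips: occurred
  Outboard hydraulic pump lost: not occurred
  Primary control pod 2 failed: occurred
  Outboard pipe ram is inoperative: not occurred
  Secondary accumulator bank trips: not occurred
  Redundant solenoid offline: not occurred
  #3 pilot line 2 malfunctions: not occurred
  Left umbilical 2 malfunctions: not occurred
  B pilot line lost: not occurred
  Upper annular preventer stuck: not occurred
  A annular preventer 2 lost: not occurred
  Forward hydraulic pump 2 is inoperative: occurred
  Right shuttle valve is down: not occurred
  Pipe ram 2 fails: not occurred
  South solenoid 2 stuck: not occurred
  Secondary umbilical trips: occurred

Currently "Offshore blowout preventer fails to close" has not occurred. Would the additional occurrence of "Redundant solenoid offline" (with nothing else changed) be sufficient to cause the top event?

Counterfactual: set "Redundant solenoid offline" to occurred.
Ram stack fails [AND]: Redundant solenoid offline=occurs, Outboard hydraulic pump lost=not → not all inputs occur → does not occur.
Shear sequence inoperative [OR]: Blind shear ram lost=not, Outboard pipe ram is inoperative=not, Secondary umbilical trips=occurs → at least one input occurs → occurs.
Backup path unavailable [OR]: Upper annular preventer stuck=not, Shear sequence inoperative=occurs → at least one input occurs → occurs.
Hydraulic supply fails [AND]: Ram stack fails=not, Forward control pod trips=occurs, Backup path unavailable=occurs → not all inputs occur → does not occur.
Annular stack lost [OR]: Secondary accumulator bank trips=not, Right shuttle valve is down=not → no input occurs → does not occur.
Control pod inoperative [OR]: Hydraulic supply fails=not, B pilot line lost=not, Annular stack lost=not, South solenoid 2 stuck=not → no input occurs → does not occur.
Ram stack 2 inoperative [OR]: C blind shear ram 2 trips=occurs, Pipe ram 2 fails=not, Left umbilical 2 malfunctions=not, #3 pilot line 2 malfunctions=not → at least one input occurs → occurs.
Shear sequence 2 inoperative [OR]: A annular preventer 2 lost=not, Ram stack 2 inoperative=occurs → at least one input occurs → occurs.
Backup path 2 unavailable [AND]: Forward hydraulic pump 2 is inoperative=occurs, Primary control pod 2 failed=occurs, Shear sequence 2 inoperative=occurs → all inputs occur → occurs.
Offshore blowout preventer fails to close [AND]: Control pod inoperative=not, Backup path 2 unavailable=occurs → not all inputs occur → does not occur.

No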